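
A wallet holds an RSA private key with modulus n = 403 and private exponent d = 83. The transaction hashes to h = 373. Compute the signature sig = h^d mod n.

h^2 ≡ 373^2 = 139129 ≡ 94
h^4 ≡ 94^2 = 8836 ≡ 373
h^8 ≡ 373^2 = 139129 ≡ 94
h^16 ≡ 94^2 = 8836 ≡ 373
h^32 ≡ 373^2 = 139129 ≡ 94
h^64 ≡ 94^2 = 8836 ≡ 373
83 = 64 + 16 + 2 + 1, so h^83 ≡ 373·373·94·373 ≡ 94 (mod 403)

94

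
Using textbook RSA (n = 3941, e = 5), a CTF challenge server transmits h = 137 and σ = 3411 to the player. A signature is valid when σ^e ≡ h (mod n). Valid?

σ^2 ≡ 3411^2 = 11634921 ≡ 1089
σ^4 ≡ 1089^2 = 1185921 ≡ 3621
5 = 4 + 1, so σ^5 ≡ 3621·3411 ≡ 137 (mod 3941)
137 = h, so the signature checks out.

yes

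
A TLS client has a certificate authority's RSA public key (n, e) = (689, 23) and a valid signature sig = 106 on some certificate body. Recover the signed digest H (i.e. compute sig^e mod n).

371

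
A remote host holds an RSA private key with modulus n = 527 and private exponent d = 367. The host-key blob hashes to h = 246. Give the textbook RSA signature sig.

151

h^367 mod 527 = 151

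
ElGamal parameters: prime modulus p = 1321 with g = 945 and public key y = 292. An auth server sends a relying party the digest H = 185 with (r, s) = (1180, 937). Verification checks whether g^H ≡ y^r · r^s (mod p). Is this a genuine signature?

Left side g^H mod p:
945^185 mod 1321 = 843
Right side y^r · r^s mod p:
292^1180 mod 1321 = 511
1180^937 mod 1321 = 1122
511·1122 = 573342 ≡ 28 (mod 1321)
843 ≠ 28, so verification fails.

forged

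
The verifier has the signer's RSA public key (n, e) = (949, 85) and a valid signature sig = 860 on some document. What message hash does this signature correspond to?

Squares mod 949: sig^1≡860, sig^2≡329, sig^4≡55, sig^8≡178, sig^16≡367, sig^32≡880, sig^64≡16
85 = 64 + 16 + 4 + 1, so sig^85 ≡ 16·367·55·860 ≡ 821 (mod 949)

821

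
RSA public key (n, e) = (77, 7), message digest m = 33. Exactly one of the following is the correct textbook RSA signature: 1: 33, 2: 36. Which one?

Candidate 1: 33^2 = 1089 ≡ 11; 33^4 ≡ 11^2 = 121 ≡ 44; 7 = 4 + 2 + 1, so 33^7 ≡ 44·11·33 ≡ 33 (mod 77)
  → matches m = 33
Candidate 2: 36^2 = 1296 ≡ 64; 36^4 ≡ 64^2 = 4096 ≡ 15; 7 = 4 + 2 + 1, so 36^7 ≡ 15·64·36 ≡ 64 (mod 77)

1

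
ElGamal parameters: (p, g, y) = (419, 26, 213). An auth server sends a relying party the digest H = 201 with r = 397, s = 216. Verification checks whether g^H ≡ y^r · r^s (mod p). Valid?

Left side g^H mod p:
Squares mod 419: 26^1≡26, 26^2≡257, 26^4≡266, 26^8≡364, 26^16≡92, 26^32≡84, 26^64≡352, 26^128≡299
201 = 128 + 64 + 8 + 1, so 26^201 ≡ 299·352·364·26 ≡ 160 (mod 419)
Right side y^r · r^s mod p:
Squares mod 419: 213^1≡213, 213^2≡117, 213^4≡281, 213^8≡189, 213^16≡106, 213^32≡342, 213^64≡63, 213^128≡198, 213^256≡237
397 = 256 + 128 + 8 + 4 + 1, so 213^397 ≡ 237·198·189·281·213 ≡ 309 (mod 419)
Squares mod 419: 397^1≡397, 397^2≡65, 397^4≡35, 397^8≡387, 397^16≡186, 397^32≡238, 397^64≡79, 397^128≡375
216 = 128 + 64 + 16 + 8, so 397^216 ≡ 375·79·186·387 ≡ 189 (mod 419)
309·189 = 58401 ≡ 160 (mod 419)
160 ≡ 160 (mod 419), so the signature is genuine.

yes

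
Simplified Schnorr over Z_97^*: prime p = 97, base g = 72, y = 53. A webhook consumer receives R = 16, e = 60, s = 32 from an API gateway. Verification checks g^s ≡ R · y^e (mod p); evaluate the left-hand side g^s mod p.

72^2 = 5184 ≡ 43
72^4 ≡ 43^2 = 1849 ≡ 6
72^8 ≡ 6^2 = 36
72^16 ≡ 36^2 = 1296 ≡ 35
72^32 ≡ 35^2 = 1225 ≡ 61

61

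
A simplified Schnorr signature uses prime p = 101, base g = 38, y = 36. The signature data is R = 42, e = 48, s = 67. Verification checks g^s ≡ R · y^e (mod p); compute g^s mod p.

51

Squares mod 101: 38^1≡38, 38^2≡30, 38^4≡92, 38^8≡81, 38^16≡97, 38^32≡16, 38^64≡54
67 = 64 + 2 + 1, so 38^67 ≡ 54·30·38 ≡ 51 (mod 101)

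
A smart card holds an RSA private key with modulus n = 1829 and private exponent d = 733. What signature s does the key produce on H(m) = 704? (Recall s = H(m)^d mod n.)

13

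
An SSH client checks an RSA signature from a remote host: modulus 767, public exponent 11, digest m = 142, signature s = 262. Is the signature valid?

invalid

Squares mod 767: s^1≡262, s^2≡381, s^4≡198, s^8≡87
11 = 8 + 2 + 1, so s^11 ≡ 87·381·262 ≡ 540 (mod 767)
540 ≠ 142, so verification fails.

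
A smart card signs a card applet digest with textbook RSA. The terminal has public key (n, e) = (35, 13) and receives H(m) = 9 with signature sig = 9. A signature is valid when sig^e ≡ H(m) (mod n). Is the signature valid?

Squares mod 35: sig^1≡9, sig^2≡11, sig^4≡16, sig^8≡11
13 = 8 + 4 + 1, so sig^13 ≡ 11·16·9 ≡ 9 (mod 35)
Since 9 equals the digest 9, verification succeeds.

valid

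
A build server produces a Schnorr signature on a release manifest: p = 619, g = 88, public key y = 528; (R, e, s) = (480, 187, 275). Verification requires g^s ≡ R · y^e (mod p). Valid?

g^s mod p:
88^2 = 7744 ≡ 316
88^4 ≡ 316^2 = 99856 ≡ 197
88^8 ≡ 197^2 = 38809 ≡ 431
88^16 ≡ 431^2 = 185761 ≡ 61
88^32 ≡ 61^2 = 3721 ≡ 7
88^64 ≡ 7^2 = 49
88^128 ≡ 49^2 = 2401 ≡ 544
88^256 ≡ 544^2 = 295936 ≡ 54
275 = 256 + 16 + 2 + 1, so 88^275 ≡ 54·61·316·88 ≡ 551 (mod 619)
R · y^e mod p:
528^2 = 278784 ≡ 234
528^4 ≡ 234^2 = 54756 ≡ 284
528^8 ≡ 284^2 = 80656 ≡ 186
528^16 ≡ 186^2 = 34596 ≡ 551
528^32 ≡ 551^2 = 303601 ≡ 291
528^64 ≡ 291^2 = 84681 ≡ 497
528^128 ≡ 497^2 = 247009 ≡ 28
187 = 128 + 32 + 16 + 8 + 2 + 1, so 528^187 ≡ 28·291·551·186·234·528 ≡ 428 (mod 619)
480·428 = 205440 ≡ 551 (mod 619)
551 ≡ 551 (mod 619); signature holds.

yes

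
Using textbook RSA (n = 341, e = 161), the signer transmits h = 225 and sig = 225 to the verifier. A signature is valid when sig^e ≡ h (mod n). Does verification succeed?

sig^2 ≡ 225^2 = 50625 ≡ 157
sig^4 ≡ 157^2 = 24649 ≡ 97
sig^8 ≡ 97^2 = 9409 ≡ 202
sig^16 ≡ 202^2 = 40804 ≡ 225
sig^32 ≡ 225^2 = 50625 ≡ 157
sig^64 ≡ 157^2 = 24649 ≡ 97
sig^128 ≡ 97^2 = 9409 ≡ 202
161 = 128 + 32 + 1, so sig^161 ≡ 202·157·225 ≡ 225 (mod 341)
225 = h, so the signature checks out.

passes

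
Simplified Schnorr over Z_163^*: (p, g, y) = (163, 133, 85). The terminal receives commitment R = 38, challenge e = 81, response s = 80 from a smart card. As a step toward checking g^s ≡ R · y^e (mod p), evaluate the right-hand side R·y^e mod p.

38

85^2 = 7225 ≡ 53
85^4 ≡ 53^2 = 2809 ≡ 38
85^8 ≡ 38^2 = 1444 ≡ 140
85^16 ≡ 140^2 = 19600 ≡ 40
85^32 ≡ 40^2 = 1600 ≡ 133
85^64 ≡ 133^2 = 17689 ≡ 85
81 = 64 + 16 + 1, so 85^81 ≡ 85·40·85 ≡ 1 (mod 163)
R · y^e ≡ 38·1 = 38 ≡ 38 (mod 163)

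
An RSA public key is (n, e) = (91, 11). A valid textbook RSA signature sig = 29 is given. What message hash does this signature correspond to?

22

Squares mod 91: sig^1≡29, sig^2≡22, sig^4≡29, sig^8≡22
11 = 8 + 2 + 1, so sig^11 ≡ 22·22·29 ≡ 22 (mod 91)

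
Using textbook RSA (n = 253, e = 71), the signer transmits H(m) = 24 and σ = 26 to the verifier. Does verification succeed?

fails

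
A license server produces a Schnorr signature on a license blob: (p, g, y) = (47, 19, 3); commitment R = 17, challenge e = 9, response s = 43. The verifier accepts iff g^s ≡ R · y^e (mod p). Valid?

no

g^s mod p:
19^43 mod 47 = 31
R · y^e mod p:
3^9 mod 47 = 37
17·37 = 629 ≡ 18 (mod 47)
31 ≠ 18; the check fails.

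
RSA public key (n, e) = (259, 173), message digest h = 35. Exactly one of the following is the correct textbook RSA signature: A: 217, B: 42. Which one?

Candidate A: 217^2 = 47089 ≡ 210; 217^4 ≡ 210^2 = 44100 ≡ 70; 217^8 ≡ 70^2 = 4900 ≡ 238; 217^16 ≡ 238^2 = 56644 ≡ 182; 217^32 ≡ 182^2 = 33124 ≡ 231; 217^64 ≡ 231^2 = 53361 ≡ 7; 217^128 ≡ 7^2 = 49; 173 = 128 + 32 + 8 + 4 + 1, so 217^173 ≡ 49·231·238·70·217 ≡ 224 (mod 259)
Candidate B: 42^2 = 1764 ≡ 210; 42^4 ≡ 210^2 = 44100 ≡ 70; 42^8 ≡ 70^2 = 4900 ≡ 238; 42^16 ≡ 238^2 = 56644 ≡ 182; 42^32 ≡ 182^2 = 33124 ≡ 231; 42^64 ≡ 231^2 = 53361 ≡ 7; 42^128 ≡ 7^2 = 49; 173 = 128 + 32 + 8 + 4 + 1, so 42^173 ≡ 49·231·238·70·42 ≡ 35 (mod 259)
  → matches h = 35

B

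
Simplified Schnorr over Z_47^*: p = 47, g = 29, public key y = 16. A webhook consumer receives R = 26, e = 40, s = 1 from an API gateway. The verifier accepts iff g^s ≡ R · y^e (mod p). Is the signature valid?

g^s mod p:
29^1 mod 47 = 29
R · y^e mod p:
Squares mod 47: 16^1≡16, 16^2≡21, 16^4≡18, 16^8≡42, 16^16≡25, 16^32≡14
40 = 32 + 8, so 16^40 ≡ 14·42 ≡ 24 (mod 47)
26·24 = 624 ≡ 13 (mod 47)
29 ≠ 13; the check fails.

invalid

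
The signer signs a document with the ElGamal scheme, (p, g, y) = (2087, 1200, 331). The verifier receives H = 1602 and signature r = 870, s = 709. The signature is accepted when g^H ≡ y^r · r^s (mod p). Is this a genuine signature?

Left side g^H mod p:
1200^2 = 1440000 ≡ 2057
1200^4 ≡ 2057^2 = 4231249 ≡ 900
1200^8 ≡ 900^2 = 810000 ≡ 244
1200^16 ≡ 244^2 = 59536 ≡ 1100
1200^32 ≡ 1100^2 = 1210000 ≡ 1627
1200^64 ≡ 1627^2 = 2647129 ≡ 813
1200^128 ≡ 813^2 = 660969 ≡ 1477
1200^256 ≡ 1477^2 = 2181529 ≡ 614
1200^512 ≡ 614^2 = 376996 ≡ 1336
1200^1024 ≡ 1336^2 = 1784896 ≡ 511
1602 = 1024 + 512 + 64 + 2, so 1200^1602 ≡ 511·1336·813·2057 ≡ 839 (mod 2087)
Right side y^r · r^s mod p:
331^2 = 109561 ≡ 1037
331^4 ≡ 1037^2 = 1075369 ≡ 564
331^8 ≡ 564^2 = 318096 ≡ 872
331^16 ≡ 872^2 = 760384 ≡ 716
331^32 ≡ 716^2 = 512656 ≡ 1341
331^64 ≡ 1341^2 = 1798281 ≡ 1374
331^128 ≡ 1374^2 = 1887876 ≡ 1228
331^256 ≡ 1228^2 = 1507984 ≡ 1170
331^512 ≡ 1170^2 = 1368900 ≡ 1915
870 = 512 + 256 + 64 + 32 + 4 + 2, so 331^870 ≡ 1915·1170·1374·1341·564·1037 ≡ 1890 (mod 2087)
870^2 = 756900 ≡ 1406
870^4 ≡ 1406^2 = 1976836 ≡ 447
870^8 ≡ 447^2 = 199809 ≡ 1544
870^16 ≡ 1544^2 = 2383936 ≡ 582
870^32 ≡ 582^2 = 338724 ≡ 630
870^64 ≡ 630^2 = 396900 ≡ 370
870^128 ≡ 370^2 = 136900 ≡ 1245
870^256 ≡ 1245^2 = 1550025 ≡ 1471
870^512 ≡ 1471^2 = 2163841 ≡ 1709
709 = 512 + 128 + 64 + 4 + 1, so 870^709 ≡ 1709·1245·370·447·870 ≡ 1918 (mod 2087)
1890·1918 = 3625020 ≡ 1988 (mod 2087)
839 ≠ 1988, so verification fails.

forged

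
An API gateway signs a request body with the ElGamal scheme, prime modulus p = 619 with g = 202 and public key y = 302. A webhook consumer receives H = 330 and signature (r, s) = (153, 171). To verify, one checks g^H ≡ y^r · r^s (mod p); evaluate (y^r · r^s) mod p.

406

302^2 = 91204 ≡ 211
302^4 ≡ 211^2 = 44521 ≡ 572
302^8 ≡ 572^2 = 327184 ≡ 352
302^16 ≡ 352^2 = 123904 ≡ 104
302^32 ≡ 104^2 = 10816 ≡ 293
302^64 ≡ 293^2 = 85849 ≡ 427
302^128 ≡ 427^2 = 182329 ≡ 343
153 = 128 + 16 + 8 + 1, so 302^153 ≡ 343·104·352·302 ≡ 580 (mod 619)
153^2 = 23409 ≡ 506
153^4 ≡ 506^2 = 256036 ≡ 389
153^8 ≡ 389^2 = 151321 ≡ 285
153^16 ≡ 285^2 = 81225 ≡ 136
153^32 ≡ 136^2 = 18496 ≡ 545
153^64 ≡ 545^2 = 297025 ≡ 524
153^128 ≡ 524^2 = 274576 ≡ 359
171 = 128 + 32 + 8 + 2 + 1, so 153^171 ≡ 359·545·285·506·153 ≡ 434 (mod 619)
y^r · r^s ≡ 580·434 = 251720 ≡ 406 (mod 619)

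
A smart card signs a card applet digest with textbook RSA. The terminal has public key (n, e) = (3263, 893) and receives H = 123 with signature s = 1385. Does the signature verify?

does not verify

s^2 ≡ 1385^2 = 1918225 ≡ 2844
s^4 ≡ 2844^2 = 8088336 ≡ 2622
s^8 ≡ 2622^2 = 6874884 ≡ 3006
s^16 ≡ 3006^2 = 9036036 ≡ 789
s^32 ≡ 789^2 = 622521 ≡ 2551
s^64 ≡ 2551^2 = 6507601 ≡ 1179
s^128 ≡ 1179^2 = 1390041 ≡ 3
s^256 ≡ 3^2 = 9
s^512 ≡ 9^2 = 81
893 = 512 + 256 + 64 + 32 + 16 + 8 + 4 + 1, so s^893 ≡ 81·9·1179·2551·789·3006·2622·1385 ≡ 24 (mod 3263)
s^893 mod 3263 = 24, but H = 123.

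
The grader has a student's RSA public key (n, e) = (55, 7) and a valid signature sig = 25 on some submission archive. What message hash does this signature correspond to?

20

sig^2 ≡ 25^2 = 625 ≡ 20
sig^4 ≡ 20^2 = 400 ≡ 15
7 = 4 + 2 + 1, so sig^7 ≡ 15·20·25 ≡ 20 (mod 55)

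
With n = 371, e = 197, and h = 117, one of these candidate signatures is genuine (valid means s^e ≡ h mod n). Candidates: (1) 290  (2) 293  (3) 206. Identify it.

Candidate 1: Squares mod 371: 290^1≡290, 290^2≡254, 290^4≡333, 290^8≡331, 290^16≡116, 290^32≡100, 290^64≡354, 290^128≡289; 197 = 128 + 64 + 4 + 1, so 290^197 ≡ 289·354·333·290 ≡ 117 (mod 371)
  → matches h = 117
Candidate 2: Squares mod 371: 293^1≡293, 293^2≡148, 293^4≡15, 293^8≡225, 293^16≡169, 293^32≡365, 293^64≡36, 293^128≡183; 197 = 128 + 64 + 4 + 1, so 293^197 ≡ 183·36·15·293 ≡ 307 (mod 371)
Candidate 3: Squares mod 371: 206^1≡206, 206^2≡142, 206^4≡130, 206^8≡205, 206^16≡102, 206^32≡16, 206^64≡256, 206^128≡240; 197 = 128 + 64 + 4 + 1, so 206^197 ≡ 240·256·130·206 ≡ 89 (mod 371)

1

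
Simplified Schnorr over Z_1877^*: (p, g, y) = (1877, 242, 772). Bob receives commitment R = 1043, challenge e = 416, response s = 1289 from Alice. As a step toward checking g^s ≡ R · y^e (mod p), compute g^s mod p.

242^2 = 58564 ≡ 377
242^4 ≡ 377^2 = 142129 ≡ 1354
242^8 ≡ 1354^2 = 1833316 ≡ 1364
242^16 ≡ 1364^2 = 1860496 ≡ 389
242^32 ≡ 389^2 = 151321 ≡ 1161
242^64 ≡ 1161^2 = 1347921 ≡ 235
242^128 ≡ 235^2 = 55225 ≡ 792
242^256 ≡ 792^2 = 627264 ≡ 346
242^512 ≡ 346^2 = 119716 ≡ 1465
242^1024 ≡ 1465^2 = 2146225 ≡ 814
1289 = 1024 + 256 + 8 + 1, so 242^1289 ≡ 814·346·1364·242 ≡ 1462 (mod 1877)

1462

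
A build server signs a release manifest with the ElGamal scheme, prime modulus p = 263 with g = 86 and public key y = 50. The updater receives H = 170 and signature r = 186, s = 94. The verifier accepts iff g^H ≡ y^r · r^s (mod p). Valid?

yes

Left side g^H mod p:
Squares mod 263: 86^1≡86, 86^2≡32, 86^4≡235, 86^8≡258, 86^16≡25, 86^32≡99, 86^64≡70, 86^128≡166
170 = 128 + 32 + 8 + 2, so 86^170 ≡ 166·99·258·32 ≡ 34 (mod 263)
Right side y^r · r^s mod p:
Squares mod 263: 50^1≡50, 50^2≡133, 50^4≡68, 50^8≡153, 50^16≡2, 50^32≡4, 50^64≡16, 50^128≡256
186 = 128 + 32 + 16 + 8 + 2, so 50^186 ≡ 256·4·2·153·133 ≡ 35 (mod 263)
Squares mod 263: 186^1≡186, 186^2≡143, 186^4≡198, 186^8≡17, 186^16≡26, 186^32≡150, 186^64≡145
94 = 64 + 16 + 8 + 4 + 2, so 186^94 ≡ 145·26·17·198·143 ≡ 16 (mod 263)
35·16 = 560 ≡ 34 (mod 263)
34 ≡ 34 (mod 263), so the signature is genuine.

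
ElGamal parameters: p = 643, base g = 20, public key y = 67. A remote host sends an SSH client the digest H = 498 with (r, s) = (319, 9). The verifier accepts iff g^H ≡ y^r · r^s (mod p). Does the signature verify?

Left side g^H mod p:
20^2 = 400
20^4 ≡ 400^2 = 160000 ≡ 536
20^8 ≡ 536^2 = 287296 ≡ 518
20^16 ≡ 518^2 = 268324 ≡ 193
20^32 ≡ 193^2 = 37249 ≡ 598
20^64 ≡ 598^2 = 357604 ≡ 96
20^128 ≡ 96^2 = 9216 ≡ 214
20^256 ≡ 214^2 = 45796 ≡ 143
498 = 256 + 128 + 64 + 32 + 16 + 2, so 20^498 ≡ 143·214·96·598·193·400 ≡ 613 (mod 643)
Right side y^r · r^s mod p:
67^2 = 4489 ≡ 631
67^4 ≡ 631^2 = 398161 ≡ 144
67^8 ≡ 144^2 = 20736 ≡ 160
67^16 ≡ 160^2 = 25600 ≡ 523
67^32 ≡ 523^2 = 273529 ≡ 254
67^64 ≡ 254^2 = 64516 ≡ 216
67^128 ≡ 216^2 = 46656 ≡ 360
67^256 ≡ 360^2 = 129600 ≡ 357
319 = 256 + 32 + 16 + 8 + 4 + 2 + 1, so 67^319 ≡ 357·254·523·160·144·631·67 ≡ 268 (mod 643)
319^2 = 101761 ≡ 167
319^4 ≡ 167^2 = 27889 ≡ 240
319^8 ≡ 240^2 = 57600 ≡ 373
9 = 8 + 1, so 319^9 ≡ 373·319 ≡ 32 (mod 643)
268·32 = 8576 ≡ 217 (mod 643)
613 ≠ 217, so verification fails.

does not verify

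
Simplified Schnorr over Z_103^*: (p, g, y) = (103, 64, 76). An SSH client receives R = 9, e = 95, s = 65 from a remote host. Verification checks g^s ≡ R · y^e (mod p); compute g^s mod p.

23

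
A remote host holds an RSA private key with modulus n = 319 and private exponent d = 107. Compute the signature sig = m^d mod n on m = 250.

2

Squares mod 319: m^1≡250, m^2≡295, m^4≡257, m^8≡16, m^16≡256, m^32≡141, m^64≡103
107 = 64 + 32 + 8 + 2 + 1, so m^107 ≡ 103·141·16·295·250 ≡ 2 (mod 319)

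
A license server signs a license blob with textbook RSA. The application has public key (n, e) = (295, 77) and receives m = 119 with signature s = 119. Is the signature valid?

Squares mod 295: s^1≡119, s^2≡1, s^4≡1, s^8≡1, s^16≡1, s^32≡1, s^64≡1
77 = 64 + 8 + 4 + 1, so s^77 ≡ 1·1·1·119 ≡ 119 (mod 295)
Since 119 equals the digest 119, verification succeeds.

valid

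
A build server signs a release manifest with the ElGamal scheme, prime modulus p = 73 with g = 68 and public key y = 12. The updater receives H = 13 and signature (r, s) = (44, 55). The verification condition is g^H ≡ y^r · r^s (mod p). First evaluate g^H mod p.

28

68^13 mod 73 = 28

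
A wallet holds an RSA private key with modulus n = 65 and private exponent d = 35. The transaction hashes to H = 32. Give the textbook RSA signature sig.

63

H^2 ≡ 32^2 = 1024 ≡ 49
H^4 ≡ 49^2 = 2401 ≡ 61
H^8 ≡ 61^2 = 3721 ≡ 16
H^16 ≡ 16^2 = 256 ≡ 61
H^32 ≡ 61^2 = 3721 ≡ 16
35 = 32 + 2 + 1, so H^35 ≡ 16·49·32 ≡ 63 (mod 65)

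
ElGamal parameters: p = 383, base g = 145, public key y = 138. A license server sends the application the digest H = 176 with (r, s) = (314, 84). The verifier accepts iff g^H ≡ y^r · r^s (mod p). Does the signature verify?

does not verify

Left side g^H mod p:
145^176 mod 383 = 226
Right side y^r · r^s mod p:
138^314 mod 383 = 372
314^84 mod 383 = 55
372·55 = 20460 ≡ 161 (mod 383)
226 ≠ 161, so verification fails.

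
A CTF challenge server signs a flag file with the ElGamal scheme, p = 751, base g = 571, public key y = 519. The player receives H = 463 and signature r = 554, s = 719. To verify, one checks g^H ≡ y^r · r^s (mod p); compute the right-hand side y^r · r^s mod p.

519^554 mod 751 = 437
554^719 mod 751 = 120
y^r · r^s ≡ 437·120 = 52440 ≡ 621 (mod 751)

621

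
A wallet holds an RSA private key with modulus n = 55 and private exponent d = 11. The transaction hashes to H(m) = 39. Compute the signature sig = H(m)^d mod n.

39

(H(m))^2 ≡ 39^2 = 1521 ≡ 36
(H(m))^4 ≡ 36^2 = 1296 ≡ 31
(H(m))^8 ≡ 31^2 = 961 ≡ 26
11 = 8 + 2 + 1, so (H(m))^11 ≡ 26·36·39 ≡ 39 (mod 55)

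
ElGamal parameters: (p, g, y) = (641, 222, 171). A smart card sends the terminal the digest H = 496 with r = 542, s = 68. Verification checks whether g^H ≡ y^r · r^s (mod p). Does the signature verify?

does not verify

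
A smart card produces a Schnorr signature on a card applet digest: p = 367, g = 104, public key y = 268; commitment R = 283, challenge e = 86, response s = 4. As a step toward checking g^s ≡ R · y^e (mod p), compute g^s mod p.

202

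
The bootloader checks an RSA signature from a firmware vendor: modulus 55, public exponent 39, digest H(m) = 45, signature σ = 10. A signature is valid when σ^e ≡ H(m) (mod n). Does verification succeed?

fails

σ^2 ≡ 10^2 = 100 ≡ 45
σ^4 ≡ 45^2 = 2025 ≡ 45
σ^8 ≡ 45^2 = 2025 ≡ 45
σ^16 ≡ 45^2 = 2025 ≡ 45
σ^32 ≡ 45^2 = 2025 ≡ 45
39 = 32 + 4 + 2 + 1, so σ^39 ≡ 45·45·45·10 ≡ 10 (mod 55)
10 ≠ 45, so verification fails.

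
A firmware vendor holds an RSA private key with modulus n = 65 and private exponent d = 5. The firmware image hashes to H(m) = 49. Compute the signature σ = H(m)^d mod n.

4

(H(m))^2 ≡ 49^2 = 2401 ≡ 61
(H(m))^4 ≡ 61^2 = 3721 ≡ 16
5 = 4 + 1, so (H(m))^5 ≡ 16·49 ≡ 4 (mod 65)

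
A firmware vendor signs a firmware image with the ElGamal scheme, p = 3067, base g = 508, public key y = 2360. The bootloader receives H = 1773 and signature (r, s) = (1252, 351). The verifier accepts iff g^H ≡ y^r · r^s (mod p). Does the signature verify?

does not verify

Left side g^H mod p:
508^1773 mod 3067 = 1125
Right side y^r · r^s mod p:
2360^1252 mod 3067 = 1071
1252^351 mod 3067 = 1185
1071·1185 = 1269135 ≡ 2464 (mod 3067)
1125 ≠ 2464, so verification fails.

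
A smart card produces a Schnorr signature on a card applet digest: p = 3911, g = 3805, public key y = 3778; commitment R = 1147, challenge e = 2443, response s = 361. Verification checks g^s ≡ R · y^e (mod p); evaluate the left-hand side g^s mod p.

2783

Squares mod 3911: 3805^1≡3805, 3805^2≡3414, 3805^4≡616, 3805^8≡89, 3805^16≡99, 3805^32≡1979, 3805^64≡1530, 3805^128≡2122, 3805^256≡1323
361 = 256 + 64 + 32 + 8 + 1, so 3805^361 ≡ 1323·1530·1979·89·3805 ≡ 2783 (mod 3911)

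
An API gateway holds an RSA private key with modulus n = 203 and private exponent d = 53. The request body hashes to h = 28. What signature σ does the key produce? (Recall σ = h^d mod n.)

28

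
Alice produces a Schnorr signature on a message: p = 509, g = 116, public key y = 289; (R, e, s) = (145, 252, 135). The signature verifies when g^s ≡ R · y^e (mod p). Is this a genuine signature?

genuine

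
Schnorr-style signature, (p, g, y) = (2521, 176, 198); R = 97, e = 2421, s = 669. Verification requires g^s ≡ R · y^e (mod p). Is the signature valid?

valid

g^s mod p:
176^669 mod 2521 = 1001
R · y^e mod p:
198^2421 mod 2521 = 816
97·816 = 79152 ≡ 1001 (mod 2521)
1001 ≡ 1001 (mod 2521); signature holds.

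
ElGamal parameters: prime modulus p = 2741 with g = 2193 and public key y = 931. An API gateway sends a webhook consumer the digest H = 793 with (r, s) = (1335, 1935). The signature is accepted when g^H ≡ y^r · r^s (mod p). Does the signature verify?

does not verify

Left side g^H mod p:
2193^2 = 4809249 ≡ 1535
2193^4 ≡ 1535^2 = 2356225 ≡ 1706
2193^8 ≡ 1706^2 = 2910436 ≡ 2235
2193^16 ≡ 2235^2 = 4995225 ≡ 1123
2193^32 ≡ 1123^2 = 1261129 ≡ 269
2193^64 ≡ 269^2 = 72361 ≡ 1095
2193^128 ≡ 1095^2 = 1199025 ≡ 1208
2193^256 ≡ 1208^2 = 1459264 ≡ 1052
2193^512 ≡ 1052^2 = 1106704 ≡ 2081
793 = 512 + 256 + 16 + 8 + 1, so 2193^793 ≡ 2081·1052·1123·2235·2193 ≡ 531 (mod 2741)
Right side y^r · r^s mod p:
931^2 = 866761 ≡ 605
931^4 ≡ 605^2 = 366025 ≡ 1472
931^8 ≡ 1472^2 = 2166784 ≡ 1394
931^16 ≡ 1394^2 = 1943236 ≡ 2608
931^32 ≡ 2608^2 = 6801664 ≡ 1243
931^64 ≡ 1243^2 = 1545049 ≡ 1866
931^128 ≡ 1866^2 = 3481956 ≡ 886
931^256 ≡ 886^2 = 784996 ≡ 1070
931^512 ≡ 1070^2 = 1144900 ≡ 1903
931^1024 ≡ 1903^2 = 3621409 ≡ 548
1335 = 1024 + 256 + 32 + 16 + 4 + 2 + 1, so 931^1335 ≡ 548·1070·1243·2608·1472·605·931 ≡ 1007 (mod 2741)
1335^2 = 1782225 ≡ 575
1335^4 ≡ 575^2 = 330625 ≡ 1705
1335^8 ≡ 1705^2 = 2907025 ≡ 1565
1335^16 ≡ 1565^2 = 2449225 ≡ 1512
1335^32 ≡ 1512^2 = 2286144 ≡ 150
1335^64 ≡ 150^2 = 22500 ≡ 572
1335^128 ≡ 572^2 = 327184 ≡ 1005
1335^256 ≡ 1005^2 = 1010025 ≡ 1337
1335^512 ≡ 1337^2 = 1787569 ≡ 437
1335^1024 ≡ 437^2 = 190969 ≡ 1840
1935 = 1024 + 512 + 256 + 128 + 8 + 4 + 2 + 1, so 1335^1935 ≡ 1840·437·1337·1005·1565·1705·575·1335 ≡ 1324 (mod 2741)
1007·1324 = 1333268 ≡ 1142 (mod 2741)
531 ≠ 1142, so verification fails.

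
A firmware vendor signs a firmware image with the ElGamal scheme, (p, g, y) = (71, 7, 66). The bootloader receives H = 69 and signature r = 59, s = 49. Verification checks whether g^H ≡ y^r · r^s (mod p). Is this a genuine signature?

forged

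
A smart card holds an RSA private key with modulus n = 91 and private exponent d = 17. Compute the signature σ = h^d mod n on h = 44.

h^2 ≡ 44^2 = 1936 ≡ 25
h^4 ≡ 25^2 = 625 ≡ 79
h^8 ≡ 79^2 = 6241 ≡ 53
h^16 ≡ 53^2 = 2809 ≡ 79
17 = 16 + 1, so h^17 ≡ 79·44 ≡ 18 (mod 91)

18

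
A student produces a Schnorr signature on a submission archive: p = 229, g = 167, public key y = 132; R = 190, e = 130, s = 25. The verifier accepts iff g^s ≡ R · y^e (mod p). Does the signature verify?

does not verify

g^s mod p:
Squares mod 229: 167^1≡167, 167^2≡180, 167^4≡111, 167^8≡184, 167^16≡193
25 = 16 + 8 + 1, so 167^25 ≡ 193·184·167 ≡ 91 (mod 229)
R · y^e mod p:
Squares mod 229: 132^1≡132, 132^2≡20, 132^4≡171, 132^8≡158, 132^16≡3, 132^32≡9, 132^64≡81, 132^128≡149
130 = 128 + 2, so 132^130 ≡ 149·20 ≡ 3 (mod 229)
190·3 = 570 ≡ 112 (mod 229)
91 ≠ 112; the check fails.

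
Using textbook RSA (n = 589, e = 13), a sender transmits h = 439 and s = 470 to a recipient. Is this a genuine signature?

s^2 ≡ 470^2 = 220900 ≡ 25
s^4 ≡ 25^2 = 625 ≡ 36
s^8 ≡ 36^2 = 1296 ≡ 118
13 = 8 + 4 + 1, so s^13 ≡ 118·36·470 ≡ 439 (mod 589)
Since 439 equals the digest 439, verification succeeds.

genuine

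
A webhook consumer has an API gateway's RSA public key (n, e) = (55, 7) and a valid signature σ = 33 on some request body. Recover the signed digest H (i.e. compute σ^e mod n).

σ^2 ≡ 33^2 = 1089 ≡ 44
σ^4 ≡ 44^2 = 1936 ≡ 11
7 = 4 + 2 + 1, so σ^7 ≡ 11·44·33 ≡ 22 (mod 55)

22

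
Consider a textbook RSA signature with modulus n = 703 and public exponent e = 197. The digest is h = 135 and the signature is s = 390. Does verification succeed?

s^2 ≡ 390^2 = 152100 ≡ 252
s^4 ≡ 252^2 = 63504 ≡ 234
s^8 ≡ 234^2 = 54756 ≡ 625
s^16 ≡ 625^2 = 390625 ≡ 460
s^32 ≡ 460^2 = 211600 ≡ 700
s^64 ≡ 700^2 = 490000 ≡ 9
s^128 ≡ 9^2 = 81
197 = 128 + 64 + 4 + 1, so s^197 ≡ 81·9·234·390 ≡ 135 (mod 703)
135 = h, so the signature checks out.

passes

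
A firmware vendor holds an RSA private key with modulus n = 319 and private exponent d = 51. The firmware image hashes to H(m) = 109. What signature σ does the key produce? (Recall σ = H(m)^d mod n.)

Squares mod 319: (H(m))^1≡109, (H(m))^2≡78, (H(m))^4≡23, (H(m))^8≡210, (H(m))^16≡78, (H(m))^32≡23
51 = 32 + 16 + 2 + 1, so (H(m))^51 ≡ 23·78·78·109 ≡ 241 (mod 319)

241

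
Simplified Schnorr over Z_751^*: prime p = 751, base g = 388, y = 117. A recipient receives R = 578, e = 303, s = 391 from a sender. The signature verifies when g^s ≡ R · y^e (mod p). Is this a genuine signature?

g^s mod p:
388^2 = 150544 ≡ 344
388^4 ≡ 344^2 = 118336 ≡ 429
388^8 ≡ 429^2 = 184041 ≡ 46
388^16 ≡ 46^2 = 2116 ≡ 614
388^32 ≡ 614^2 = 376996 ≡ 745
388^64 ≡ 745^2 = 555025 ≡ 36
388^128 ≡ 36^2 = 1296 ≡ 545
388^256 ≡ 545^2 = 297025 ≡ 380
391 = 256 + 128 + 4 + 2 + 1, so 388^391 ≡ 380·545·429·344·388 ≡ 614 (mod 751)
R · y^e mod p:
117^2 = 13689 ≡ 171
117^4 ≡ 171^2 = 29241 ≡ 703
117^8 ≡ 703^2 = 494209 ≡ 51
117^16 ≡ 51^2 = 2601 ≡ 348
117^32 ≡ 348^2 = 121104 ≡ 193
117^64 ≡ 193^2 = 37249 ≡ 450
117^128 ≡ 450^2 = 202500 ≡ 481
117^256 ≡ 481^2 = 231361 ≡ 53
303 = 256 + 32 + 8 + 4 + 2 + 1, so 117^303 ≡ 53·193·51·703·171·117 ≡ 481 (mod 751)
578·481 = 278018 ≡ 148 (mod 751)
614 ≠ 148; the check fails.

forged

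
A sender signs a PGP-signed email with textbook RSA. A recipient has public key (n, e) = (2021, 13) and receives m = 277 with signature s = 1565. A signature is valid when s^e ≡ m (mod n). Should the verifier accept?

s^13 mod 2021 = 1948
s^13 mod 2021 = 1948, but m = 277.

reject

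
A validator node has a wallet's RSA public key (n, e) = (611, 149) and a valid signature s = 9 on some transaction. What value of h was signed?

16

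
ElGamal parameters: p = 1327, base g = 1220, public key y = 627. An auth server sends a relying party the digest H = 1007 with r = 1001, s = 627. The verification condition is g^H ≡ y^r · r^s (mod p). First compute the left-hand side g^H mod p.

594

Squares mod 1327: 1220^1≡1220, 1220^2≡833, 1220^4≡1195, 1220^8≡173, 1220^16≡735, 1220^32≡136, 1220^64≡1245, 1220^128≡89, 1220^256≡1286, 1220^512≡354
1007 = 512 + 256 + 128 + 64 + 32 + 8 + 4 + 2 + 1, so 1220^1007 ≡ 354·1286·89·1245·136·173·1195·833·1220 ≡ 594 (mod 1327)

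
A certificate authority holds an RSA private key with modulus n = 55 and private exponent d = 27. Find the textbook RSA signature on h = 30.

h^2 ≡ 30^2 = 900 ≡ 20
h^4 ≡ 20^2 = 400 ≡ 15
h^8 ≡ 15^2 = 225 ≡ 5
h^16 ≡ 5^2 = 25
27 = 16 + 8 + 2 + 1, so h^27 ≡ 25·5·20·30 ≡ 35 (mod 55)

35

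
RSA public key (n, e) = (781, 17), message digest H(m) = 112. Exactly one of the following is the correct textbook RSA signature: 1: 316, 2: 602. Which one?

2

Candidate 1: 316^2 = 99856 ≡ 669; 316^4 ≡ 669^2 = 447561 ≡ 48; 316^8 ≡ 48^2 = 2304 ≡ 742; 316^16 ≡ 742^2 = 550564 ≡ 740; 17 = 16 + 1, so 316^17 ≡ 740·316 ≡ 321 (mod 781)
Candidate 2: 602^2 = 362404 ≡ 20; 602^4 ≡ 20^2 = 400; 602^8 ≡ 400^2 = 160000 ≡ 676; 602^16 ≡ 676^2 = 456976 ≡ 91; 17 = 16 + 1, so 602^17 ≡ 91·602 ≡ 112 (mod 781)
  → matches H(m) = 112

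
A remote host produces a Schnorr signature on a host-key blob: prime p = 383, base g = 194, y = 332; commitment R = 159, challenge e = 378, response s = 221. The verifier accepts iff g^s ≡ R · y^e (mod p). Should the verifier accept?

reject

g^s mod p:
194^2 = 37636 ≡ 102
194^4 ≡ 102^2 = 10404 ≡ 63
194^8 ≡ 63^2 = 3969 ≡ 139
194^16 ≡ 139^2 = 19321 ≡ 171
194^32 ≡ 171^2 = 29241 ≡ 133
194^64 ≡ 133^2 = 17689 ≡ 71
194^128 ≡ 71^2 = 5041 ≡ 62
221 = 128 + 64 + 16 + 8 + 4 + 1, so 194^221 ≡ 62·71·171·139·63·194 ≡ 40 (mod 383)
R · y^e mod p:
332^2 = 110224 ≡ 303
332^4 ≡ 303^2 = 91809 ≡ 272
332^8 ≡ 272^2 = 73984 ≡ 65
332^16 ≡ 65^2 = 4225 ≡ 12
332^32 ≡ 12^2 = 144
332^64 ≡ 144^2 = 20736 ≡ 54
332^128 ≡ 54^2 = 2916 ≡ 235
332^256 ≡ 235^2 = 55225 ≡ 73
378 = 256 + 64 + 32 + 16 + 8 + 2, so 332^378 ≡ 73·54·144·12·65·303 ≡ 69 (mod 383)
159·69 = 10971 ≡ 247 (mod 383)
40 ≠ 247; the check fails.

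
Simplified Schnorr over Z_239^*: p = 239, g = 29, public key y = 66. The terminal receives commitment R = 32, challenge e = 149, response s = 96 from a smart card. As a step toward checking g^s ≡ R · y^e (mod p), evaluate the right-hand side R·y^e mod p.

66^149 mod 239 = 220
R · y^e ≡ 32·220 = 7040 ≡ 109 (mod 239)

109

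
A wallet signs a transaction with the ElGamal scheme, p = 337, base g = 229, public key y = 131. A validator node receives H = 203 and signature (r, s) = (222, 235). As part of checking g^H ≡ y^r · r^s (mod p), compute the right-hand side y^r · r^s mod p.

Squares mod 337: 131^1≡131, 131^2≡311, 131^4≡2, 131^8≡4, 131^16≡16, 131^32≡256, 131^64≡158, 131^128≡26
222 = 128 + 64 + 16 + 8 + 4 + 2, so 131^222 ≡ 26·158·16·4·2·311 ≡ 329 (mod 337)
Squares mod 337: 222^1≡222, 222^2≡82, 222^4≡321, 222^8≡256, 222^16≡158, 222^32≡26, 222^64≡2, 222^128≡4
235 = 128 + 64 + 32 + 8 + 2 + 1, so 222^235 ≡ 4·2·26·256·82·222 ≡ 12 (mod 337)
y^r · r^s ≡ 329·12 = 3948 ≡ 241 (mod 337)

241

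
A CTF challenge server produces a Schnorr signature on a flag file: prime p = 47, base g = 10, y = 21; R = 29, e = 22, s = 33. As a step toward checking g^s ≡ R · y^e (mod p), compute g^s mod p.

26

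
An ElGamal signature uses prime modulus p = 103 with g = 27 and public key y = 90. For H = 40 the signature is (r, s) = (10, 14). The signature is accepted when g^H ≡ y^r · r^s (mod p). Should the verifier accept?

Left side g^H mod p:
27^40 mod 103 = 100
Right side y^r · r^s mod p:
90^10 mod 103 = 72
10^14 mod 103 = 79
72·79 = 5688 ≡ 23 (mod 103)
100 ≠ 23, so verification fails.

reject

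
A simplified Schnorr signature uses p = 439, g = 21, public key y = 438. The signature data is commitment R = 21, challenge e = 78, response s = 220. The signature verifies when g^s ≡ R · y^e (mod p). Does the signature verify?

g^s mod p:
Squares mod 439: 21^1≡21, 21^2≡2, 21^4≡4, 21^8≡16, 21^16≡256, 21^32≡125, 21^64≡260, 21^128≡433
220 = 128 + 64 + 16 + 8 + 4, so 21^220 ≡ 433·260·256·16·4 ≡ 418 (mod 439)
R · y^e mod p:
Squares mod 439: 438^1≡438, 438^2≡1, 438^4≡1, 438^8≡1, 438^16≡1, 438^32≡1, 438^64≡1
78 = 64 + 8 + 4 + 2, so 438^78 ≡ 1·1·1·1 ≡ 1 (mod 439)
21·1 = 21 ≡ 21 (mod 439)
418 ≠ 21; the check fails.

does not verify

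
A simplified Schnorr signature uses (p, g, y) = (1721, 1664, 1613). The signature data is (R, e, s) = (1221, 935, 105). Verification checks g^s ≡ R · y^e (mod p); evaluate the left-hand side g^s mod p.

829

1664^2 = 2768896 ≡ 1528
1664^4 ≡ 1528^2 = 2334784 ≡ 1108
1664^8 ≡ 1108^2 = 1227664 ≡ 591
1664^16 ≡ 591^2 = 349281 ≡ 1639
1664^32 ≡ 1639^2 = 2686321 ≡ 1561
1664^64 ≡ 1561^2 = 2436721 ≡ 1506
105 = 64 + 32 + 8 + 1, so 1664^105 ≡ 1506·1561·591·1664 ≡ 829 (mod 1721)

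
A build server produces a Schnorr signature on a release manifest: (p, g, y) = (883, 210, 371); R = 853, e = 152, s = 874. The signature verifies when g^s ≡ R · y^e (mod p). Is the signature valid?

invalid

g^s mod p:
210^2 = 44100 ≡ 833
210^4 ≡ 833^2 = 693889 ≡ 734
210^8 ≡ 734^2 = 538756 ≡ 126
210^16 ≡ 126^2 = 15876 ≡ 865
210^32 ≡ 865^2 = 748225 ≡ 324
210^64 ≡ 324^2 = 104976 ≡ 782
210^128 ≡ 782^2 = 611524 ≡ 488
210^256 ≡ 488^2 = 238144 ≡ 617
210^512 ≡ 617^2 = 380689 ≡ 116
874 = 512 + 256 + 64 + 32 + 8 + 2, so 210^874 ≡ 116·617·782·324·126·833 ≡ 876 (mod 883)
R · y^e mod p:
371^2 = 137641 ≡ 776
371^4 ≡ 776^2 = 602176 ≡ 853
371^8 ≡ 853^2 = 727609 ≡ 17
371^16 ≡ 17^2 = 289
371^32 ≡ 289^2 = 83521 ≡ 519
371^64 ≡ 519^2 = 269361 ≡ 46
371^128 ≡ 46^2 = 2116 ≡ 350
152 = 128 + 16 + 8, so 371^152 ≡ 350·289·17 ≡ 349 (mod 883)
853·349 = 297697 ≡ 126 (mod 883)
876 ≠ 126; the check fails.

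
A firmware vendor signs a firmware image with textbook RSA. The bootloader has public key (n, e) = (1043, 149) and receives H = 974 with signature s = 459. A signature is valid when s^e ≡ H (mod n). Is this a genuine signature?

forged

s^2 ≡ 459^2 = 210681 ≡ 1038
s^4 ≡ 1038^2 = 1077444 ≡ 25
s^8 ≡ 25^2 = 625
s^16 ≡ 625^2 = 390625 ≡ 543
s^32 ≡ 543^2 = 294849 ≡ 723
s^64 ≡ 723^2 = 522729 ≡ 186
s^128 ≡ 186^2 = 34596 ≡ 177
149 = 128 + 16 + 4 + 1, so s^149 ≡ 177·543·25·459 ≡ 310 (mod 1043)
The recovered value 310 does not match the digest 974.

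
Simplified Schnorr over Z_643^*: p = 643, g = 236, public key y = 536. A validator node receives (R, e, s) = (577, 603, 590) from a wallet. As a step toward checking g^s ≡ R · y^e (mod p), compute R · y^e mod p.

85

Squares mod 643: 536^1≡536, 536^2≡518, 536^4≡193, 536^8≡598, 536^16≡96, 536^32≡214, 536^64≡143, 536^128≡516, 536^256≡54, 536^512≡344
603 = 512 + 64 + 16 + 8 + 2 + 1, so 536^603 ≡ 344·143·96·598·518·536 ≡ 593 (mod 643)
R · y^e ≡ 577·593 = 342161 ≡ 85 (mod 643)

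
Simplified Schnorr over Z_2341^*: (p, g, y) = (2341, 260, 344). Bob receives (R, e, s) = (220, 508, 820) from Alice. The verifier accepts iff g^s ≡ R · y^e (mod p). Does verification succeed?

g^s mod p:
260^2 = 67600 ≡ 2052
260^4 ≡ 2052^2 = 4210704 ≡ 1586
260^8 ≡ 1586^2 = 2515396 ≡ 1162
260^16 ≡ 1162^2 = 1350244 ≡ 1828
260^32 ≡ 1828^2 = 3341584 ≡ 977
260^64 ≡ 977^2 = 954529 ≡ 1742
260^128 ≡ 1742^2 = 3034564 ≡ 628
260^256 ≡ 628^2 = 394384 ≡ 1096
260^512 ≡ 1096^2 = 1201216 ≡ 283
820 = 512 + 256 + 32 + 16 + 4, so 260^820 ≡ 283·1096·977·1828·1586 ≡ 2230 (mod 2341)
R · y^e mod p:
344^2 = 118336 ≡ 1286
344^4 ≡ 1286^2 = 1653796 ≡ 1050
344^8 ≡ 1050^2 = 1102500 ≡ 2230
344^16 ≡ 2230^2 = 4972900 ≡ 616
344^32 ≡ 616^2 = 379456 ≡ 214
344^64 ≡ 214^2 = 45796 ≡ 1317
344^128 ≡ 1317^2 = 1734489 ≡ 2149
344^256 ≡ 2149^2 = 4618201 ≡ 1749
508 = 256 + 128 + 64 + 32 + 16 + 8 + 4, so 344^508 ≡ 1749·2149·1317·214·616·2230·1050 ≡ 1997 (mod 2341)
220·1997 = 439340 ≡ 1573 (mod 2341)
2230 ≠ 1573; the check fails.

fails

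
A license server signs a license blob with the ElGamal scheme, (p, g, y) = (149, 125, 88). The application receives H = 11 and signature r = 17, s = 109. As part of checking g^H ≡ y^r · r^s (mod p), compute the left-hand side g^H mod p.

125^2 = 15625 ≡ 129
125^4 ≡ 129^2 = 16641 ≡ 102
125^8 ≡ 102^2 = 10404 ≡ 123
11 = 8 + 2 + 1, so 125^11 ≡ 123·129·125 ≡ 36 (mod 149)

36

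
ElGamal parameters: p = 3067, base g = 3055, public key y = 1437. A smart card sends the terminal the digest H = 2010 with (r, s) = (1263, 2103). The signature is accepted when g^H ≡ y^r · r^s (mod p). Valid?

no

Left side g^H mod p:
Squares mod 3067: 3055^1≡3055, 3055^2≡144, 3055^4≡2334, 3055^8≡564, 3055^16≡2195, 3055^32≡2835, 3055^64≡1685, 3055^128≡2250, 3055^256≡1950, 3055^512≡2487, 3055^1024≡2097
2010 = 1024 + 512 + 256 + 128 + 64 + 16 + 8 + 2, so 3055^2010 ≡ 2097·2487·1950·2250·1685·2195·564·144 ≡ 1703 (mod 3067)
Right side y^r · r^s mod p:
Squares mod 3067: 1437^1≡1437, 1437^2≡878, 1437^4≡1067, 1437^8≡632, 1437^16≡714, 1437^32≡674, 1437^64≡360, 1437^128≡786, 1437^256≡1329, 1437^512≡2716, 1437^1024≡521
1263 = 1024 + 128 + 64 + 32 + 8 + 4 + 2 + 1, so 1437^1263 ≡ 521·786·360·674·632·1067·878·1437 ≡ 1793 (mod 3067)
Squares mod 3067: 1263^1≡1263, 1263^2≡329, 1263^4≡896, 1263^8≡2329, 1263^16≡1785, 1263^32≡2679, 1263^64≡261, 1263^128≡647, 1263^256≡1497, 1263^512≡2099, 1263^1024≡1589, 1263^2048≡780
2103 = 2048 + 32 + 16 + 4 + 2 + 1, so 1263^2103 ≡ 780·2679·1785·896·329·1263 ≡ 49 (mod 3067)
1793·49 = 87857 ≡ 1981 (mod 3067)
1703 ≠ 1981, so verification fails.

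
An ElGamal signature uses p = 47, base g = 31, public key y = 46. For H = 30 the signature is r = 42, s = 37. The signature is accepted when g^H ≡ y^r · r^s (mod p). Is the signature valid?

invalid

Left side g^H mod p:
31^30 mod 47 = 32
Right side y^r · r^s mod p:
46^42 mod 47 = 1
42^37 mod 47 = 27
1·27 = 27 ≡ 27 (mod 47)
32 ≠ 27, so verification fails.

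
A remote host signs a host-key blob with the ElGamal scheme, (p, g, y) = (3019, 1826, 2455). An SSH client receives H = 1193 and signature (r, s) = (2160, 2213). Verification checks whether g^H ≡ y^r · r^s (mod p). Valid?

Left side g^H mod p:
Squares mod 3019: 1826^1≡1826, 1826^2≡1300, 1826^4≡2379, 1826^8≡2035, 1826^16≡2176, 1826^32≡1184, 1826^64≡1040, 1826^128≡798, 1826^256≡2814, 1826^512≡2778, 1826^1024≡720
1193 = 1024 + 128 + 32 + 8 + 1, so 1826^1193 ≡ 720·798·1184·2035·1826 ≡ 597 (mod 3019)
Right side y^r · r^s mod p:
Squares mod 3019: 2455^1≡2455, 2455^2≡1101, 2455^4≡1582, 2455^8≡2992, 2455^16≡729, 2455^32≡97, 2455^64≡352, 2455^128≡125, 2455^256≡530, 2455^512≡133, 2455^1024≡2594, 2455^2048≡2504
2160 = 2048 + 64 + 32 + 16, so 2455^2160 ≡ 2504·352·97·729 ≡ 2500 (mod 3019)
Squares mod 3019: 2160^1≡2160, 2160^2≡1245, 2160^4≡1278, 2160^8≡5, 2160^16≡25, 2160^32≡625, 2160^64≡1174, 2160^128≡1612, 2160^256≡2204, 2160^512≡45, 2160^1024≡2025, 2160^2048≡823
2213 = 2048 + 128 + 32 + 4 + 1, so 2160^2213 ≡ 823·1612·625·1278·2160 ≡ 1011 (mod 3019)
2500·1011 = 2527500 ≡ 597 (mod 3019)
597 ≡ 597 (mod 3019), so the signature is genuine.

yes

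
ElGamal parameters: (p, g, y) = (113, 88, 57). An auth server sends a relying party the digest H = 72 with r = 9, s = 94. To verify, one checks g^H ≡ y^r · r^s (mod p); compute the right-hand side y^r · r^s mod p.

109

Squares mod 113: 57^1≡57, 57^2≡85, 57^4≡106, 57^8≡49
9 = 8 + 1, so 57^9 ≡ 49·57 ≡ 81 (mod 113)
Squares mod 113: 9^1≡9, 9^2≡81, 9^4≡7, 9^8≡49, 9^16≡28, 9^32≡106, 9^64≡49
94 = 64 + 16 + 8 + 4 + 2, so 9^94 ≡ 49·28·49·7·81 ≡ 99 (mod 113)
y^r · r^s ≡ 81·99 = 8019 ≡ 109 (mod 113)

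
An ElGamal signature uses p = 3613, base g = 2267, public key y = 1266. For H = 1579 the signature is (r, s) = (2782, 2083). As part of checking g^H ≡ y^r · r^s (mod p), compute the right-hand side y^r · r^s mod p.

1298

1266^2 = 1602756 ≡ 2197
1266^4 ≡ 2197^2 = 4826809 ≡ 3454
1266^8 ≡ 3454^2 = 11930116 ≡ 3603
1266^16 ≡ 3603^2 = 12981609 ≡ 100
1266^32 ≡ 100^2 = 10000 ≡ 2774
1266^64 ≡ 2774^2 = 7695076 ≡ 2999
1266^128 ≡ 2999^2 = 8994001 ≡ 1244
1266^256 ≡ 1244^2 = 1547536 ≡ 1172
1266^512 ≡ 1172^2 = 1373584 ≡ 644
1266^1024 ≡ 644^2 = 414736 ≡ 2854
1266^2048 ≡ 2854^2 = 8145316 ≡ 1614
2782 = 2048 + 512 + 128 + 64 + 16 + 8 + 4 + 2, so 1266^2782 ≡ 1614·644·1244·2999·100·3603·3454·2197 ≡ 1936 (mod 3613)
2782^2 = 7739524 ≡ 478
2782^4 ≡ 478^2 = 228484 ≡ 865
2782^8 ≡ 865^2 = 748225 ≡ 334
2782^16 ≡ 334^2 = 111556 ≡ 3166
2782^32 ≡ 3166^2 = 10023556 ≡ 1094
2782^64 ≡ 1094^2 = 1196836 ≡ 933
2782^128 ≡ 933^2 = 870489 ≡ 3369
2782^256 ≡ 3369^2 = 11350161 ≡ 1728
2782^512 ≡ 1728^2 = 2985984 ≡ 1646
2782^1024 ≡ 1646^2 = 2709316 ≡ 3179
2782^2048 ≡ 3179^2 = 10106041 ≡ 480
2083 = 2048 + 32 + 2 + 1, so 2782^2083 ≡ 480·1094·478·2782 ≡ 1684 (mod 3613)
y^r · r^s ≡ 1936·1684 = 3260224 ≡ 1298 (mod 3613)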